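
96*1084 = 104064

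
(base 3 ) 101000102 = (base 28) 98L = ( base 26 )AKL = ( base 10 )7301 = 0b1110010000101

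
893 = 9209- 8316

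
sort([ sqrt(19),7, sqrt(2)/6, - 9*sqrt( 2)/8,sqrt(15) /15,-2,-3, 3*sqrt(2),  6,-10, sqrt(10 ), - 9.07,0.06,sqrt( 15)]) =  [ - 10,  -  9.07,  -  3, - 2, - 9*sqrt( 2 ) /8,0.06,sqrt( 2)/6, sqrt(15)/15,sqrt(10 ),sqrt(15 ),3*sqrt(2),sqrt(19), 6, 7 ]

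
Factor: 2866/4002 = 3^ (-1)*23^ ( - 1)*29^( - 1 )*1433^1 = 1433/2001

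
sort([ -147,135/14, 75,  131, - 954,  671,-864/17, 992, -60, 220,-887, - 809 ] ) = [-954, - 887, - 809, - 147, - 60, - 864/17,135/14, 75, 131,220, 671, 992 ]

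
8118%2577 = 387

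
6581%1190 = 631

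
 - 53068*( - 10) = 530680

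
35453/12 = 2954  +  5/12 = 2954.42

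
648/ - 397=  - 648/397= -1.63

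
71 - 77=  - 6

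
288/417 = 96/139 = 0.69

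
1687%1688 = 1687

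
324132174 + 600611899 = 924744073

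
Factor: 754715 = 5^1  *13^1 * 17^1*683^1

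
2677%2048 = 629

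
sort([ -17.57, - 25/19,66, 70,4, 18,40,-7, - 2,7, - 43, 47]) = [ - 43, - 17.57, - 7,-2, - 25/19 , 4, 7, 18, 40,47, 66, 70]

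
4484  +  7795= 12279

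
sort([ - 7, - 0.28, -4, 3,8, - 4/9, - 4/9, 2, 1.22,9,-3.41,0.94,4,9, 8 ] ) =[ - 7, - 4,- 3.41, - 4/9, - 4/9,-0.28, 0.94,  1.22, 2,  3, 4,8,8,9, 9 ] 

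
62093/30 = 2069 + 23/30 =2069.77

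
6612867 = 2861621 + 3751246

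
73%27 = 19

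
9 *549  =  4941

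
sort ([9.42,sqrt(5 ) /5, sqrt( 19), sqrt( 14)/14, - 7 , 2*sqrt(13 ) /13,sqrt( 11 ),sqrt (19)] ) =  [ - 7,sqrt ( 14) /14,sqrt(5 ) /5,2*sqrt(13)/13, sqrt(11 ), sqrt( 19),sqrt(19),  9.42]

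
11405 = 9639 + 1766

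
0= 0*638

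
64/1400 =8/175 = 0.05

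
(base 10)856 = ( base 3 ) 1011201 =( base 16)358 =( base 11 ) 709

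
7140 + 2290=9430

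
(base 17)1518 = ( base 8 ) 14357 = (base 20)FJ3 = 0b1100011101111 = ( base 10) 6383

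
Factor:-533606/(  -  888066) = 557/927 = 3^( - 2)*103^( - 1 )*557^1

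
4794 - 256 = 4538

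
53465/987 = 54 + 167/987 = 54.17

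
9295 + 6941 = 16236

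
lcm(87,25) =2175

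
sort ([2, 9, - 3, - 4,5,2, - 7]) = [ - 7,-4, - 3, 2,2,5, 9 ] 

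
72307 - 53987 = 18320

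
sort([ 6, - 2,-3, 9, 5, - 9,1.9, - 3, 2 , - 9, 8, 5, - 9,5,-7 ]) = [ - 9, - 9, - 9, - 7, - 3, - 3, - 2, 1.9, 2, 5, 5,5,6, 8, 9]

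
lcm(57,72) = 1368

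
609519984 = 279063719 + 330456265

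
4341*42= 182322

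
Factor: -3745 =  - 5^1* 7^1 * 107^1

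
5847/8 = 730+7/8 = 730.88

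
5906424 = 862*6852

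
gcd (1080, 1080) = 1080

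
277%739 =277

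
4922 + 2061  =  6983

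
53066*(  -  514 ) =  - 27275924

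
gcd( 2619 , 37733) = 97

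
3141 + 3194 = 6335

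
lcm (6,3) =6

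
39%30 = 9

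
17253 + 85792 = 103045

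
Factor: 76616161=17^1*59^1* 76387^1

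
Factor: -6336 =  - 2^6*3^2*11^1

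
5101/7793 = 5101/7793 = 0.65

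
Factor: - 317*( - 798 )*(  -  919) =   -  2^1*3^1 * 7^1*19^1* 317^1 * 919^1 = - 232475754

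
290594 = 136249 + 154345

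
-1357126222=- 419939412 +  - 937186810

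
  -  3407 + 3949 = 542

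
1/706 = 1/706  =  0.00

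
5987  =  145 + 5842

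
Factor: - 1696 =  - 2^5*53^1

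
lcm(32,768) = 768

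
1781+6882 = 8663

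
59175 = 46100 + 13075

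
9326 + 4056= 13382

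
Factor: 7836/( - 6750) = -1306/1125=- 2^1*3^( -2 )*5^(-3)*653^1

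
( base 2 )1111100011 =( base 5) 12440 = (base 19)2E7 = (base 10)995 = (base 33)U5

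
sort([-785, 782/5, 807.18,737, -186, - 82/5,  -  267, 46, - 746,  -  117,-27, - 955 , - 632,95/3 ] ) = [  -  955,-785,-746, - 632,-267, - 186,- 117,-27, - 82/5 , 95/3,  46, 782/5, 737, 807.18]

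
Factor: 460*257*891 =105334020   =  2^2*3^4*5^1*11^1 *23^1*257^1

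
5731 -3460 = 2271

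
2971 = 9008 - 6037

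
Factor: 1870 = 2^1*  5^1 * 11^1 * 17^1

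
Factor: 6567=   3^1*11^1* 199^1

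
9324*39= 363636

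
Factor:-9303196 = -2^2*7^1 * 53^1*6269^1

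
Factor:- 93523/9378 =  - 2^(-1)*3^(-2 )*521^( - 1 )*93523^1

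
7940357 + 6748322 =14688679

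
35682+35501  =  71183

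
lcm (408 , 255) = 2040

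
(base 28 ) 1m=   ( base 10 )50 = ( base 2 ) 110010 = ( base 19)2c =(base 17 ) 2g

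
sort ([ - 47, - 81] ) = [-81, - 47]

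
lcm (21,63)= 63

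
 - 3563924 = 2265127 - 5829051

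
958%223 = 66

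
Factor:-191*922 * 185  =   - 2^1*5^1*37^1*191^1*461^1 = -32578870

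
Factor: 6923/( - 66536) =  - 2^( - 3) *7^1*23^1*43^1*8317^( - 1 )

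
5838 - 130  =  5708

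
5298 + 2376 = 7674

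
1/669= 1/669 = 0.00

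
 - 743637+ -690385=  - 1434022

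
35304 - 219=35085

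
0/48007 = 0=0.00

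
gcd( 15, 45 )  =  15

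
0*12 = 0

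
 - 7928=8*( - 991)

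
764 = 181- - 583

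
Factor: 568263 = 3^1 * 189421^1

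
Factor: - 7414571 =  - 523^1*14177^1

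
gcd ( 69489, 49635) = 9927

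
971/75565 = 971/75565=0.01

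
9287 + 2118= 11405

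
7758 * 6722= 52149276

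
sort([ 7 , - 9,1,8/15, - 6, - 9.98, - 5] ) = [ - 9.98,-9, -6,  -  5 , 8/15,1, 7]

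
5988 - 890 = 5098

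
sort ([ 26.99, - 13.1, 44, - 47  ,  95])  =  [ - 47, - 13.1, 26.99,44, 95]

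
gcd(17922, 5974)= 5974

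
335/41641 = 335/41641 = 0.01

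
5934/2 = 2967 = 2967.00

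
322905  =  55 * 5871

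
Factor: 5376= 2^8*3^1*7^1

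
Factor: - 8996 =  - 2^2*13^1*173^1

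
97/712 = 97/712  =  0.14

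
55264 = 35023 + 20241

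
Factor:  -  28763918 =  - 2^1 * 14381959^1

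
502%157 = 31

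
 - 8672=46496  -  55168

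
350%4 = 2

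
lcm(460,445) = 40940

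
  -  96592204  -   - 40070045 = - 56522159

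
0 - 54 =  - 54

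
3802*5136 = 19527072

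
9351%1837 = 166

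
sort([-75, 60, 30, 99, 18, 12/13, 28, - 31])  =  [ - 75, - 31, 12/13,18,28,30, 60, 99]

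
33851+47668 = 81519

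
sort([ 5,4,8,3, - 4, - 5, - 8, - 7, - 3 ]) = [  -  8,  -  7, - 5,- 4, - 3, 3,4,5 , 8 ] 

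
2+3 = 5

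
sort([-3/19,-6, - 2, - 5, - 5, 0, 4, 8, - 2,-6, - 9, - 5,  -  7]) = [-9, - 7, - 6 , - 6,-5, - 5,-5, - 2 , - 2 ,  -  3/19, 0,4,8 ]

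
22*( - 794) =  - 17468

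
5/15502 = 5/15502 = 0.00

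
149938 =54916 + 95022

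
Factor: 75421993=75421993^1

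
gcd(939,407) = 1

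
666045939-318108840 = 347937099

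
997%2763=997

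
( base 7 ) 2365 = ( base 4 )31300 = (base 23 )1F6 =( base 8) 1560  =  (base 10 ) 880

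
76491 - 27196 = 49295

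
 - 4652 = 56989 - 61641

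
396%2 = 0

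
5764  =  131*44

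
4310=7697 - 3387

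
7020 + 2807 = 9827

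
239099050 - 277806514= - 38707464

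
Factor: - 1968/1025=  - 48/25  =  - 2^4* 3^1*5^ ( - 2) 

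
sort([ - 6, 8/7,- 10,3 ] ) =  [-10, - 6,  8/7,3] 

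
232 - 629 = - 397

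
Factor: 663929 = 7^1*94847^1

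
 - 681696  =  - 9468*72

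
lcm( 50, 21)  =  1050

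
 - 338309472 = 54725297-393034769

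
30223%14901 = 421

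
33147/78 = 11049/26 = 424.96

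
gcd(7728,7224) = 168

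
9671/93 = 103 + 92/93 = 103.99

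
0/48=0 = 0.00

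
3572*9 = 32148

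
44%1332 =44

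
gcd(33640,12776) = 8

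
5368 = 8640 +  - 3272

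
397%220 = 177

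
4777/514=9 + 151/514 = 9.29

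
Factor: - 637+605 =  - 32 = -  2^5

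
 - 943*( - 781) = 736483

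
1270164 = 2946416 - 1676252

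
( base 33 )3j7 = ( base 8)7475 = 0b111100111101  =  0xF3D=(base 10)3901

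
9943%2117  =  1475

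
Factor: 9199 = 9199^1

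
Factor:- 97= - 97^1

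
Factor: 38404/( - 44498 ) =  - 2^1*19^(- 1 )*1171^(  -  1 )*9601^1 = -  19202/22249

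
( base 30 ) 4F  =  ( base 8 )207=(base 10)135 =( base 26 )55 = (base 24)5F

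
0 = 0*8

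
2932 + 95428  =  98360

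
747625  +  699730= 1447355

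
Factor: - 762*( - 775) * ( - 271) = -160039050 = - 2^1 * 3^1*5^2 *31^1 * 127^1*271^1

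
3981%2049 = 1932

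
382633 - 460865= - 78232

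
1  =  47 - 46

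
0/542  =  0=0.00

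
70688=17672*4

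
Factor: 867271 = 867271^1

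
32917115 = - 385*(  -  85499)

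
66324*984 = 65262816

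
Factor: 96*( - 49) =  - 2^5*3^1*7^2 = - 4704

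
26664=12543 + 14121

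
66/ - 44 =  - 2 + 1/2=-1.50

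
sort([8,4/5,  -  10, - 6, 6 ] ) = [-10,  -  6,4/5, 6, 8] 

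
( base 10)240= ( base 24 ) A0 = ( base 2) 11110000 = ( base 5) 1430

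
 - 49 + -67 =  - 116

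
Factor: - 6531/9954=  - 2^ ( - 1)*3^ ( - 1)*79^( - 1) * 311^1 = - 311/474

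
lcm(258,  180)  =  7740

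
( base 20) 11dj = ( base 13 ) 3C48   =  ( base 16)21e7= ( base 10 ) 8679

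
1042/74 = 521/37= 14.08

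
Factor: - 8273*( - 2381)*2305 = 45403919965=5^1*461^1*2381^1*8273^1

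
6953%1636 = 409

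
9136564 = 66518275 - 57381711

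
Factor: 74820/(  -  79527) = - 2^2*5^1*7^(-2)*29^1*43^1 * 541^( - 1 ) =-24940/26509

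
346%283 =63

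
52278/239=218 + 176/239   =  218.74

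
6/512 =3/256 = 0.01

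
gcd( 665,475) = 95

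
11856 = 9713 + 2143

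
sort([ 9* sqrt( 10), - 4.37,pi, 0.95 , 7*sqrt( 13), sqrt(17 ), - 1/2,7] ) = [ - 4.37, - 1/2,0.95,  pi,sqrt(17), 7, 7*sqrt(13), 9*sqrt ( 10) ]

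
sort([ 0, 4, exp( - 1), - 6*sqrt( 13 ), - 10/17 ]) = [ - 6*sqrt (13), - 10/17,0,exp( - 1 ), 4 ]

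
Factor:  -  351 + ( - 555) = -2^1 *3^1*151^1 = - 906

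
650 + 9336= 9986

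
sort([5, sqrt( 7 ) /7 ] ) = [ sqrt( 7 )/7,5]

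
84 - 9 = 75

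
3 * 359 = 1077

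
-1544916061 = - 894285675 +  - 650630386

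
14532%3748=3288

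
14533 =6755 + 7778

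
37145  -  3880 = 33265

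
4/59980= 1/14995  =  0.00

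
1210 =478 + 732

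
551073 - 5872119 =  - 5321046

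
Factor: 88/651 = 2^3*3^( - 1) * 7^( - 1 )*11^1*31^( - 1) 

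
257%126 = 5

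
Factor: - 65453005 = - 5^1*19^1*688979^1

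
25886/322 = 80 + 9/23 = 80.39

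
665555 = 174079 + 491476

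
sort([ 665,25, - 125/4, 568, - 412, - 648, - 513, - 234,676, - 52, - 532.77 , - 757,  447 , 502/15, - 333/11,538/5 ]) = [ - 757, - 648,  -  532.77, - 513, - 412, - 234, - 52, - 125/4, - 333/11, 25, 502/15, 538/5,447, 568 , 665,676]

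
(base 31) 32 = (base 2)1011111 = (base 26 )3h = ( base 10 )95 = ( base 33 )2T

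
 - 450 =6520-6970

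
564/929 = 564/929 = 0.61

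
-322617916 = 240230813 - 562848729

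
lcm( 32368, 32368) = 32368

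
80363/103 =80363/103 = 780.22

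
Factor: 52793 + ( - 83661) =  - 2^2*7717^1 = - 30868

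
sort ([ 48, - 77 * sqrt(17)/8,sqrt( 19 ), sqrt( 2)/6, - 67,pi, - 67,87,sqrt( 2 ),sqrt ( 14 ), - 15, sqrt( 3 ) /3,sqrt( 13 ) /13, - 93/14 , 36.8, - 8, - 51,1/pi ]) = [ - 67, -67, - 51,-77* sqrt( 17)/8, - 15, - 8,- 93/14,  sqrt (2)/6, sqrt ( 13)/13,1/pi, sqrt( 3 ) /3,sqrt( 2) , pi, sqrt( 14), sqrt(19),36.8,48 , 87 ]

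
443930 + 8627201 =9071131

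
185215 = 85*2179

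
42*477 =20034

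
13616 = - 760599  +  774215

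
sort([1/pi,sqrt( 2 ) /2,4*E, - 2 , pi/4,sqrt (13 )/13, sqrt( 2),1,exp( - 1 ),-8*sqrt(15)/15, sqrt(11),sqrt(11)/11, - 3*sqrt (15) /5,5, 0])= [ - 3*sqrt( 15) /5, - 8*sqrt( 15 )/15, - 2, 0,sqrt(13) /13,sqrt(11 ) /11,1/pi,exp( - 1),sqrt ( 2)/2,pi/4,1 , sqrt( 2),sqrt( 11),5, 4*E]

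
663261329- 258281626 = 404979703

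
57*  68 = 3876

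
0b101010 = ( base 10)42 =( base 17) 28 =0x2a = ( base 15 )2C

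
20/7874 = 10/3937 = 0.00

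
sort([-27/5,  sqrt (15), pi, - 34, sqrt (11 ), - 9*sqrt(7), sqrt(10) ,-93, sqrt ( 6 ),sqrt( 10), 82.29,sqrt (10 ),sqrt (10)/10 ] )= [  -  93,  -  34, - 9*sqrt( 7), - 27/5 , sqrt ( 10)/10, sqrt( 6), pi, sqrt( 10),sqrt(10) , sqrt( 10),sqrt( 11 ), sqrt(15), 82.29 ] 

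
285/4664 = 285/4664 = 0.06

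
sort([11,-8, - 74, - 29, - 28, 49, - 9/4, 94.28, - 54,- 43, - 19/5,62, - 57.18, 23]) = [ -74,  -  57.18,-54, - 43, - 29, - 28, - 8, - 19/5, - 9/4 , 11, 23, 49, 62, 94.28]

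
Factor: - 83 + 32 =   -  3^1*17^1= - 51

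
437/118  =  437/118 = 3.70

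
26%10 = 6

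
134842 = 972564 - 837722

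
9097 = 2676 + 6421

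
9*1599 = 14391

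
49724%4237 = 3117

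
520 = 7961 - 7441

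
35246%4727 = 2157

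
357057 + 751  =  357808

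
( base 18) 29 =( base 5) 140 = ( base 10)45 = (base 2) 101101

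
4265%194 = 191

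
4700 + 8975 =13675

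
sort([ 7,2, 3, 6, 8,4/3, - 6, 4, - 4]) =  [ - 6, - 4,  4/3,2, 3, 4,6, 7,8]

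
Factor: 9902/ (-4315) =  - 2^1*5^(-1)*863^ ( -1 )*4951^1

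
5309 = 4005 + 1304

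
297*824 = 244728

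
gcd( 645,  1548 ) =129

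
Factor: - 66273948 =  - 2^2*3^2* 13^1*23^1*47^1* 131^1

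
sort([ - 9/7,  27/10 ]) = [ - 9/7, 27/10]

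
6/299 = 6/299 = 0.02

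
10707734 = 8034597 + 2673137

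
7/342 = 7/342 = 0.02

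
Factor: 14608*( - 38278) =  - 2^5*11^1*83^1*19139^1= - 559165024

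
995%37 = 33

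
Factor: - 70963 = -29^1*2447^1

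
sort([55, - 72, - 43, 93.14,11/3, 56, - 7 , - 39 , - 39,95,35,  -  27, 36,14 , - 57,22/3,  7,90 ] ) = [ - 72, - 57, - 43, - 39, - 39, -27, - 7, 11/3,7  ,  22/3 , 14,35,  36, 55,56,90,93.14, 95]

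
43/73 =43/73 =0.59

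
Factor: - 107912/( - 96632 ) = 7^1*41^1 * 257^(  -  1)= 287/257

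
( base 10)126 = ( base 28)4e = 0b1111110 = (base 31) 42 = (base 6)330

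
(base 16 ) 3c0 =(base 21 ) 23F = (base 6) 4240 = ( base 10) 960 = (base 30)120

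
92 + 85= 177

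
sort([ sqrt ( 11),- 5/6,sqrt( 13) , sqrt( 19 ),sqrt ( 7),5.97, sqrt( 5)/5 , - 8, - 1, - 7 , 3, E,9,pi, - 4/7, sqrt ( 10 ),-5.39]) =[ - 8, - 7,-5.39,- 1, - 5/6,  -  4/7,sqrt( 5)/5 , sqrt(7),  E, 3,pi, sqrt(10), sqrt(11),sqrt (13),sqrt (19 ),5.97,  9 ]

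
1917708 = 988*1941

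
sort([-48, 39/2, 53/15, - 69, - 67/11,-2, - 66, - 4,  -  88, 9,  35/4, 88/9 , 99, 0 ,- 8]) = [ - 88,-69, - 66, - 48, - 8,- 67/11,-4, - 2,  0,53/15, 35/4,9, 88/9, 39/2, 99 ]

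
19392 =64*303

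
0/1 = 0 = 0.00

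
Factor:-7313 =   -  71^1*103^1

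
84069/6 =28023/2 =14011.50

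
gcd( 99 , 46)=1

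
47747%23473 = 801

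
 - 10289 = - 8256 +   -  2033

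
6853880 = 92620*74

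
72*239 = 17208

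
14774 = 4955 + 9819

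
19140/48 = 1595/4 =398.75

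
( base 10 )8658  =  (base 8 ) 20722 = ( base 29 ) A8G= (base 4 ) 2013102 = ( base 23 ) G8A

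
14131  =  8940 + 5191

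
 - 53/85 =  - 1 + 32/85  =  -0.62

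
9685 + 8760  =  18445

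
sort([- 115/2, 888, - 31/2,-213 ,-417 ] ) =[ -417, - 213, - 115/2, - 31/2, 888]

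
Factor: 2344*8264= 19370816 = 2^6*293^1* 1033^1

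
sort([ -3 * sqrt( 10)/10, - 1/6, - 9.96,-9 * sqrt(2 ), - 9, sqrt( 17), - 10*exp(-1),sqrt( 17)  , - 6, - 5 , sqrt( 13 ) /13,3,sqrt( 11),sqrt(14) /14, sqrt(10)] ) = [ - 9*sqrt(2 ), - 9.96, - 9, - 6,-5, - 10*exp(-1 ),-3*sqrt ( 10 )/10,-1/6, sqrt( 14 )/14, sqrt( 13)/13,3,sqrt( 10),sqrt(11),sqrt(17 ), sqrt (17) ] 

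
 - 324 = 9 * ( - 36) 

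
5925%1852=369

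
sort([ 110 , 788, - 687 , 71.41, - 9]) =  [ - 687, - 9,  71.41,110,788 ] 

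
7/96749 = 7/96749 = 0.00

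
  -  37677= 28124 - 65801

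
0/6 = 0 = 0.00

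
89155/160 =17831/32 =557.22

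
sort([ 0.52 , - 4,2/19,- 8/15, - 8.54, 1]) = [ - 8.54, - 4, - 8/15, 2/19, 0.52, 1 ] 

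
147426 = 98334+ 49092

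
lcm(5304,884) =5304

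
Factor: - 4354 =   -  2^1*7^1*311^1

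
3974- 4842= - 868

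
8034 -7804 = 230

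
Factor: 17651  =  19^1*929^1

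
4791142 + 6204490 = 10995632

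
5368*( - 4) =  - 21472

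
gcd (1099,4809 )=7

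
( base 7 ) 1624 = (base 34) J9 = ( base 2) 1010001111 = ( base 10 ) 655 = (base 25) 115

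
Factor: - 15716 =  - 2^2*3929^1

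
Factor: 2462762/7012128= 2^( - 4 )*3^( - 1) * 73043^(  -  1 )*1231381^1 = 1231381/3506064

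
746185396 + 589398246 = 1335583642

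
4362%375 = 237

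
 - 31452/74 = - 15726/37 = - 425.03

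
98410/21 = 4686 + 4/21=4686.19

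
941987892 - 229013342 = 712974550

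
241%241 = 0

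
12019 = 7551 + 4468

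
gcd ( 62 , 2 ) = 2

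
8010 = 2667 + 5343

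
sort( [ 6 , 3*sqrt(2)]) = [3  *  sqrt( 2), 6 ] 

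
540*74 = 39960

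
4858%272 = 234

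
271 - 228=43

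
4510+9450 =13960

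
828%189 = 72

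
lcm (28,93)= 2604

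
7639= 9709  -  2070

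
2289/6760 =2289/6760 = 0.34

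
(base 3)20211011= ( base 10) 4972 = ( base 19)ded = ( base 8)11554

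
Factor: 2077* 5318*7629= 84266012694 = 2^1*3^1 * 31^1*67^1*2543^1 * 2659^1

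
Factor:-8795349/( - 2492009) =3^2*13^( - 1 )*43^1*22727^1 * 191693^( - 1 ) 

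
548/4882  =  274/2441= 0.11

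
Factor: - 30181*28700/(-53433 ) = 866194700/53433=2^2*3^(-3) * 5^2*7^1*41^1 * 1979^(-1)*30181^1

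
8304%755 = 754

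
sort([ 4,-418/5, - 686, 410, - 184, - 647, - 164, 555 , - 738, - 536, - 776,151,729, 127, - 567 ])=[  -  776, - 738, - 686, - 647,-567, - 536, - 184, - 164, - 418/5, 4, 127, 151, 410, 555, 729] 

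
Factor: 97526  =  2^1*11^2*13^1*31^1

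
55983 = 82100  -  26117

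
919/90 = 919/90 = 10.21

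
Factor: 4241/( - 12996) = -2^( - 2)*3^(-2)*19^ ( - 2 )*4241^1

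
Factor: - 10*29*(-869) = 2^1*5^1 * 11^1 *29^1*79^1 =252010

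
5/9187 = 5/9187 = 0.00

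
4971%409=63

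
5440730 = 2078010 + 3362720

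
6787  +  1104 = 7891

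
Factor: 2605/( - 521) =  - 5 = -  5^1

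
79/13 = 79/13 = 6.08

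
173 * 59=10207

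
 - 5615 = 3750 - 9365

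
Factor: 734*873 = 2^1*3^2*97^1 * 367^1 = 640782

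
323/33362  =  323/33362= 0.01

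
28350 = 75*378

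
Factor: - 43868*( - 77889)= 2^2*3^1*7^1*11^1*997^1*3709^1 = 3416834652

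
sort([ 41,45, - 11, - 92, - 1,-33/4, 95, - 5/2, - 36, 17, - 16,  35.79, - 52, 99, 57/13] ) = [ - 92, - 52, - 36, - 16, - 11, - 33/4 ,-5/2, - 1,  57/13, 17,35.79,41, 45,95, 99 ]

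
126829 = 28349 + 98480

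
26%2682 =26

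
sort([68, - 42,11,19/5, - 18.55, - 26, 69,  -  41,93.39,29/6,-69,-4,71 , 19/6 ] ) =[ - 69,-42, - 41, - 26 , - 18.55, - 4,19/6, 19/5, 29/6, 11, 68,69,71, 93.39] 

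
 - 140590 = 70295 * ( - 2 ) 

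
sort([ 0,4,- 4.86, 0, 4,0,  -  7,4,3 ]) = [ - 7, - 4.86, 0,0,0 , 3,4,4,4]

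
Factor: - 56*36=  - 2^5*3^2*7^1  =  - 2016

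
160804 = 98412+62392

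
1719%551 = 66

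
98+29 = 127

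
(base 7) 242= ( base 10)128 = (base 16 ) 80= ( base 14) 92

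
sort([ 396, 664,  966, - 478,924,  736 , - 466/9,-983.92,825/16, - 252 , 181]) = [ -983.92, - 478, - 252, - 466/9,825/16, 181,396,664 , 736,924, 966 ] 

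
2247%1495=752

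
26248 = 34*772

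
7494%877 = 478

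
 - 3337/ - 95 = 3337/95 = 35.13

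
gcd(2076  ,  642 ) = 6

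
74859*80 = 5988720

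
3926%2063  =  1863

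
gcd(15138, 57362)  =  58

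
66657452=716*93097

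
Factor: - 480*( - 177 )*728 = 2^8 * 3^2*5^1 * 7^1* 13^1*59^1 =61850880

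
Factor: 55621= 55621^1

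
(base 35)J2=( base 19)1g2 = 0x29B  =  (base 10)667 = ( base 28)NN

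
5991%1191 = 36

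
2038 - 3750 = -1712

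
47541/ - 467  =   - 102 + 93/467 = -101.80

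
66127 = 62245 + 3882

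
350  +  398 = 748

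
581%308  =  273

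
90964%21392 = 5396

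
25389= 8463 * 3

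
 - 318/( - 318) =1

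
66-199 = -133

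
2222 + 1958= 4180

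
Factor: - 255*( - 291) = 74205 = 3^2*5^1 * 17^1*97^1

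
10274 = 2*5137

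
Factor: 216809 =19^1*11411^1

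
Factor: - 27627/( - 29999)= 3^1 * 131^( - 1)*229^( - 1)*9209^1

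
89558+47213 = 136771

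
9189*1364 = 12533796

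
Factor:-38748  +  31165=  -  7583 = - 7583^1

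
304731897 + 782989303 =1087721200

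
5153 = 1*5153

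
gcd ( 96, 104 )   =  8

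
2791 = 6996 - 4205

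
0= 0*3565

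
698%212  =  62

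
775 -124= 651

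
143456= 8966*16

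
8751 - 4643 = 4108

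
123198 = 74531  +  48667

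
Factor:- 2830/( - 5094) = 5/9 = 3^(- 2)*5^1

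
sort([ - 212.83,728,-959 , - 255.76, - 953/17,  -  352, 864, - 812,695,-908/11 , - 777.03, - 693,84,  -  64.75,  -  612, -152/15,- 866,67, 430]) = [ - 959,-866,-812, - 777.03,-693, - 612,-352, - 255.76, - 212.83, - 908/11, - 64.75, - 953/17, - 152/15,67, 84,430,695, 728,864 ] 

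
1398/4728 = 233/788 = 0.30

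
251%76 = 23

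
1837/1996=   1837/1996 =0.92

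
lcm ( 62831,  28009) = 2324747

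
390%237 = 153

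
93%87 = 6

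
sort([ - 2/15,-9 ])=[ - 9,-2/15]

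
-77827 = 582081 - 659908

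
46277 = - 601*( - 77 ) 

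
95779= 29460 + 66319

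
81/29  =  2 + 23/29 = 2.79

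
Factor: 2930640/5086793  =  2^4 * 3^1*5^1*12211^1 * 5086793^( -1)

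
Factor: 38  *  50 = 2^2 * 5^2 * 19^1= 1900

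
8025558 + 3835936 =11861494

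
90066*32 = 2882112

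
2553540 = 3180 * 803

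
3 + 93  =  96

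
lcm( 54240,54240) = 54240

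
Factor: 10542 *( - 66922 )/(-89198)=2^1*3^1* 7^1 * 103^( - 1) * 251^1*433^( - 1 )*33461^1 =352745862/44599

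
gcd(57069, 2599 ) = 1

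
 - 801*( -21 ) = 16821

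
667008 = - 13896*(  -  48)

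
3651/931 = 3 + 858/931=3.92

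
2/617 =2/617 = 0.00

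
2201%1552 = 649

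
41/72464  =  41/72464 = 0.00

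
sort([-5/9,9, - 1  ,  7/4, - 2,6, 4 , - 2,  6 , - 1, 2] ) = [ - 2, - 2, - 1, -1,-5/9,7/4, 2 , 4, 6  ,  6,9 ] 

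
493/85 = 5 + 4/5 =5.80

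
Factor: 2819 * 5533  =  15597527 = 11^1*503^1*2819^1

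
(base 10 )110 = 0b1101110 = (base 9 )132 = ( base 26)46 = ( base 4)1232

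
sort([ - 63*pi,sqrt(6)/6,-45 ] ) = [ -63*pi,-45,sqrt(6 ) /6 ] 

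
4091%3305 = 786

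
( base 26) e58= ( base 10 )9602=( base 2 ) 10010110000010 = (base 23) i3b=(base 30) AK2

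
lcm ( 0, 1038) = 0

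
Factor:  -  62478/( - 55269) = 26/23 = 2^1 * 13^1*23^( - 1) 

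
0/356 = 0 = 0.00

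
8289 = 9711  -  1422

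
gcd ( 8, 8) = 8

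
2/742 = 1/371 = 0.00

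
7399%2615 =2169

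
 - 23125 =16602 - 39727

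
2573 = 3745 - 1172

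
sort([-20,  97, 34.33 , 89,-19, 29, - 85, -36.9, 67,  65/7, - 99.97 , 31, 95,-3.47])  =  [  -  99.97, - 85,- 36.9, - 20, - 19, - 3.47, 65/7, 29,  31,34.33,67,89 , 95,97]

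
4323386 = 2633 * 1642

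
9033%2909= 306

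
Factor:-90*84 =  - 2^3*3^3*5^1*7^1 = - 7560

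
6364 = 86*74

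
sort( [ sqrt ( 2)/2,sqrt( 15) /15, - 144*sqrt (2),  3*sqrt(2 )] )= [ - 144*sqrt(2),sqrt( 15) /15,sqrt( 2) /2, 3 * sqrt( 2 ) ] 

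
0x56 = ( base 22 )3k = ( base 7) 152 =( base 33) 2k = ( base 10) 86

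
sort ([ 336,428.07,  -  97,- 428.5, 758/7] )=[-428.5, - 97,758/7, 336, 428.07 ]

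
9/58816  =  9/58816 = 0.00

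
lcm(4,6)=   12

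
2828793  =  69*40997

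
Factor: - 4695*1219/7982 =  - 5723205/7982 = -  2^( - 1 )*3^1 * 5^1*13^(  -  1)*23^1 * 53^1*307^( - 1)*313^1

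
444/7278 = 74/1213 = 0.06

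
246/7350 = 41/1225 = 0.03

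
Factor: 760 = 2^3* 5^1*19^1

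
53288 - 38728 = 14560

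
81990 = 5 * 16398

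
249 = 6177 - 5928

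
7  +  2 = 9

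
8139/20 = 8139/20 = 406.95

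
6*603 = 3618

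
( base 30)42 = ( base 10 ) 122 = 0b1111010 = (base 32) 3q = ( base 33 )3n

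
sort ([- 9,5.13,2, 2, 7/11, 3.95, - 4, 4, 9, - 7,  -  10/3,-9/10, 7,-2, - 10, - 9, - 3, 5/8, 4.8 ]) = [ - 10, - 9, - 9,-7, - 4, - 10/3, - 3, - 2, - 9/10, 5/8, 7/11, 2, 2, 3.95, 4,4.8, 5.13, 7,9 ] 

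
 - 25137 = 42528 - 67665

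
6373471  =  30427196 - 24053725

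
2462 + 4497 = 6959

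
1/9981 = 1/9981 = 0.00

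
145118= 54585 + 90533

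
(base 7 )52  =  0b100101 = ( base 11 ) 34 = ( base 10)37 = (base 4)211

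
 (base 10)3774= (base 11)2921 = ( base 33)3fc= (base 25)60O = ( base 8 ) 7276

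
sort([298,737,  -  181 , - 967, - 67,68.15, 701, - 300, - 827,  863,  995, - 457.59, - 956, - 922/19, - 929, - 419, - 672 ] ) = [ - 967, - 956, - 929, - 827,-672, - 457.59, - 419, - 300, - 181, - 67, - 922/19, 68.15,298,701, 737, 863, 995]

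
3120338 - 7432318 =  - 4311980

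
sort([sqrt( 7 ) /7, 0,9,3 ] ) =[0, sqrt( 7)/7,  3,9]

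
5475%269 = 95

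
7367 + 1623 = 8990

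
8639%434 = 393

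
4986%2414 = 158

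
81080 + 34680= 115760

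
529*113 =59777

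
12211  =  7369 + 4842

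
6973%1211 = 918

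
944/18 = 472/9=52.44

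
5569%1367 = 101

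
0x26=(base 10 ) 38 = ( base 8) 46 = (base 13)2C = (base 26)1C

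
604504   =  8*75563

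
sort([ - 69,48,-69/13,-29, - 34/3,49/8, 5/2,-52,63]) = [ - 69, - 52, - 29,-34/3,-69/13,5/2, 49/8,  48,63 ] 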